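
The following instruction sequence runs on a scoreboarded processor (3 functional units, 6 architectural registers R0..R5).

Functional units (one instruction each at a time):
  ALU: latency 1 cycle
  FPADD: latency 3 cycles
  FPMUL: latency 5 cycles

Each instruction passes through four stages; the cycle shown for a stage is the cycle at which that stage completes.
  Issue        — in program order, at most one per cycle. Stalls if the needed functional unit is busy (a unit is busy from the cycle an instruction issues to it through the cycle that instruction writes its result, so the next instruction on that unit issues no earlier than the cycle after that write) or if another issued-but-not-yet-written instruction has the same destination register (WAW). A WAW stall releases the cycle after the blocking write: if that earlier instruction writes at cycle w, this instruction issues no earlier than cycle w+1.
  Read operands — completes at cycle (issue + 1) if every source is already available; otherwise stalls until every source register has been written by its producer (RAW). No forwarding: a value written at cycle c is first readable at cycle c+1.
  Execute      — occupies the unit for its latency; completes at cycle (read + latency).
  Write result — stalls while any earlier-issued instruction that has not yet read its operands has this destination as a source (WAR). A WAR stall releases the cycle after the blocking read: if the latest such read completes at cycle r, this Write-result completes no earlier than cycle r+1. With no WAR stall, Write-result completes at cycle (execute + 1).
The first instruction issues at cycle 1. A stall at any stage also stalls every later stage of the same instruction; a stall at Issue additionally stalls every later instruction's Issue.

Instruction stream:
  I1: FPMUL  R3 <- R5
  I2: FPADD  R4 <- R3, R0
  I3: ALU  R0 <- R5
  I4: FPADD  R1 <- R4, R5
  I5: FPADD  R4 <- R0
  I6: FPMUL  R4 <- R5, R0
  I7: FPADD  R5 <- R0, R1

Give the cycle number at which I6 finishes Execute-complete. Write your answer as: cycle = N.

cycle = 32

  I1 | 1 | 2 | 7 | 8
  I2 | 2 | 9 | 12 | 13   RAW R3: wait I1 write@8
  I3 | 3 | 4 | 5 | 10   WAR R0: wait I2 read@9
  I4 | 14 | 15 | 18 | 19   struct: FPADD busy until I2 writes@13
  I5 | 20 | 21 | 24 | 25   struct: FPADD busy until I4 writes@19
  I6 | 26 | 27 | 32 | 33   WAW R4: wait I5 write@25
  I7 | 27 | 28 | 31 | 32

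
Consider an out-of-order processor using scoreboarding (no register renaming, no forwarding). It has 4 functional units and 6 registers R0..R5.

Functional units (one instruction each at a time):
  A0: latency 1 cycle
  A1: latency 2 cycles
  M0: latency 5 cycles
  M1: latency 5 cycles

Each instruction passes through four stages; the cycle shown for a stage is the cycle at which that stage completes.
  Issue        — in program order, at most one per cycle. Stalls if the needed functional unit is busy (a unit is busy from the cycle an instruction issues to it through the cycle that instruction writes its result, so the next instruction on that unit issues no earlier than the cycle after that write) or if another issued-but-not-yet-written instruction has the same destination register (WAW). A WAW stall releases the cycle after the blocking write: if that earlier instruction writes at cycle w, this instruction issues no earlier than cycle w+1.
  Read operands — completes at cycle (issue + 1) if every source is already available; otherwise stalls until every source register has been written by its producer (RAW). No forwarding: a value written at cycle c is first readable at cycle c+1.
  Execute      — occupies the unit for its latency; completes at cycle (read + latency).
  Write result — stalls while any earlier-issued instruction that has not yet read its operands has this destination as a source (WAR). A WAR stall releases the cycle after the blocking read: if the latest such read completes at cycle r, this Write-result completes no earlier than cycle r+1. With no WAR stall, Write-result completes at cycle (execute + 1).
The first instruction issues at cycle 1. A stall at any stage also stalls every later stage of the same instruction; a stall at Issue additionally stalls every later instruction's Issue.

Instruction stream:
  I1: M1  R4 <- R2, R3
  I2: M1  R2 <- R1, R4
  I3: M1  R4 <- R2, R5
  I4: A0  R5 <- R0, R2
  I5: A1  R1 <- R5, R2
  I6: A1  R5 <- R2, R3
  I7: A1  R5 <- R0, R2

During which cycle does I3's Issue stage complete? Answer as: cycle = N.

1) issue 1, read 2, done 7, write 8
2) issue 9, read 10, done 15, write 16  <struct: M1 busy until I1 writes@8>
3) issue 17, read 18, done 23, write 24  <struct: M1 busy until I2 writes@16>
4) issue 18, read 19, done 20, write 21
5) issue 19, read 22, done 24, write 25  <RAW R5: wait I4 write@21>
6) issue 26, read 27, done 29, write 30  <struct: A1 busy until I5 writes@25>
7) issue 31, read 32, done 34, write 35  <struct: A1 busy until I6 writes@30>

cycle = 17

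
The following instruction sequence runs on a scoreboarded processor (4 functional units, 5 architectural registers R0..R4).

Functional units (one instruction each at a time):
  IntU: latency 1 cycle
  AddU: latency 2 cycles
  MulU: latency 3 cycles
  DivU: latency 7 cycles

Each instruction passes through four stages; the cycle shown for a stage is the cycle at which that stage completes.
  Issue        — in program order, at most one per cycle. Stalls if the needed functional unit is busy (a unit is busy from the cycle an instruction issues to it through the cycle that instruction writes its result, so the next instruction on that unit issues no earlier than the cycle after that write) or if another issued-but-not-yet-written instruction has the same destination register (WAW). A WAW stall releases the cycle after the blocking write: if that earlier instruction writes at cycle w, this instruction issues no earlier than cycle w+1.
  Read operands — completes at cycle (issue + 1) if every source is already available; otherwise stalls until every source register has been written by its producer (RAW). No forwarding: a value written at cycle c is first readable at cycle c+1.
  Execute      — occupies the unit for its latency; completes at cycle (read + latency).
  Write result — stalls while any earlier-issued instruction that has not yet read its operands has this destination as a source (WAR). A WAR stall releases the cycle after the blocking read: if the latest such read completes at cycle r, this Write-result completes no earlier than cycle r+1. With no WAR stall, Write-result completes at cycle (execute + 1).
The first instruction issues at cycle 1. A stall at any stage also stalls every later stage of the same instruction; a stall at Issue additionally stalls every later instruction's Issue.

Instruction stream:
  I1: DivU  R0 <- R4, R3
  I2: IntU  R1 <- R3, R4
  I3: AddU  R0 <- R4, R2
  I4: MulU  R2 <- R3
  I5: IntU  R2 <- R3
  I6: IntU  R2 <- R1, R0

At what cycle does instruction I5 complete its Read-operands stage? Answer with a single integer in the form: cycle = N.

cycle = 19

[I1] 1/2/9/10
[I2] 2/3/4/5
[I3] 11/12/14/15  (WAW R0: wait I1 write@10)
[I4] 12/13/16/17
[I5] 18/19/20/21  (WAW R2: wait I4 write@17)
[I6] 22/23/24/25  (struct: IntU busy until I5 writes@21)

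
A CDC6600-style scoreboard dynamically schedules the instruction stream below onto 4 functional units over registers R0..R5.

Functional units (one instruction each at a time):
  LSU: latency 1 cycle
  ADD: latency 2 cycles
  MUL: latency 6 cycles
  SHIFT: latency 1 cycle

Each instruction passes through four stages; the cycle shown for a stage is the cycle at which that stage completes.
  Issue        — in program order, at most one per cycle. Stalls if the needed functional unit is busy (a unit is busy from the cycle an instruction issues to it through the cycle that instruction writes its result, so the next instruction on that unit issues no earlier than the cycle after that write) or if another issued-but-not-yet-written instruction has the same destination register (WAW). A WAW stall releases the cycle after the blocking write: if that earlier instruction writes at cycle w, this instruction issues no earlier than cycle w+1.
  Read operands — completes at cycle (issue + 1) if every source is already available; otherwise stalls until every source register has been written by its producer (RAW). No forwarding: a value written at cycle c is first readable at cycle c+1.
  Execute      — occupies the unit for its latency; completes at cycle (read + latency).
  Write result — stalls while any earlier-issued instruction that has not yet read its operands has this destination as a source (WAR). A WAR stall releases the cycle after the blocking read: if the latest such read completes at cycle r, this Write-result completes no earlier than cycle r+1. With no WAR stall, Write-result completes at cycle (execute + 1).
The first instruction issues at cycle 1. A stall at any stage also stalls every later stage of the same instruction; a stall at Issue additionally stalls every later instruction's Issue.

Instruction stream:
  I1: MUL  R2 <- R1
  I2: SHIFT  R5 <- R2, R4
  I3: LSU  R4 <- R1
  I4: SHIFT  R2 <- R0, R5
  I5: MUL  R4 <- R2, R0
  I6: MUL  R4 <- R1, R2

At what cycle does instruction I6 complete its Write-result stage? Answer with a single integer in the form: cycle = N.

[I1] 1/2/8/9
[I2] 2/10/11/12  (RAW R2: wait I1 write@9)
[I3] 3/4/5/11  (WAR R4: wait I2 read@10)
[I4] 13/14/15/16  (struct: SHIFT busy until I2 writes@12)
[I5] 14/17/23/24  (RAW R2: wait I4 write@16)
[I6] 25/26/32/33  (struct: MUL busy until I5 writes@24)

cycle = 33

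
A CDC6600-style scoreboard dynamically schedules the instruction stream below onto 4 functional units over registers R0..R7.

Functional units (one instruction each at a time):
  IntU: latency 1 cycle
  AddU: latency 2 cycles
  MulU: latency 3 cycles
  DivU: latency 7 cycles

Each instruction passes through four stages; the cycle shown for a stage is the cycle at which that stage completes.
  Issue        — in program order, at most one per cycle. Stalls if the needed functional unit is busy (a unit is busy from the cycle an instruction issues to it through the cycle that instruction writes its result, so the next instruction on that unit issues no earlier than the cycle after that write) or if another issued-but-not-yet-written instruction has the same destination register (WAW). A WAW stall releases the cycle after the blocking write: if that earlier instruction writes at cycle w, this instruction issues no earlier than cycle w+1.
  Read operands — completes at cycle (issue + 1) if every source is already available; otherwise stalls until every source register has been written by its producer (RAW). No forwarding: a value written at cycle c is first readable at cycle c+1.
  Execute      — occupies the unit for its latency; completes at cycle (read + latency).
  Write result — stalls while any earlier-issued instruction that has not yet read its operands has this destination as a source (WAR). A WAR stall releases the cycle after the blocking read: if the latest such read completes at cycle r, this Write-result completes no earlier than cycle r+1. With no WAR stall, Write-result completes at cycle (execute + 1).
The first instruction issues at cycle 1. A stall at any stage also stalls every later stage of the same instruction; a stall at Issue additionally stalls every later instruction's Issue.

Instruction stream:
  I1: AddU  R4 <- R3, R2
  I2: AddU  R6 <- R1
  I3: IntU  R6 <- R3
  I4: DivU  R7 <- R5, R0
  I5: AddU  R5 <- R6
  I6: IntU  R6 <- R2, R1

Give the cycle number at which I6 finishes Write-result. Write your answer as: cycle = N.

t=1  issue I1 (AddU)
t=2  I1 read-ops
t=4  I1 finished on AddU
t=5  I1→R4
t=6  issue I2 (AddU)
t=7  I2 read-ops
t=9  I2 finished on AddU
t=10  I2→R6
t=11  issue I3 (IntU)
t=12  I3 read-ops · issue I4 (DivU)
t=13  I3 finished on IntU · I4 read-ops · issue I5 (AddU)
t=14  I3→R6
t=15  I5 read-ops · issue I6 (IntU)
t=16  I6 read-ops
t=17  I5 finished on AddU · I6 finished on IntU
t=18  I5→R5 · I6→R6
t=20  I4 finished on DivU
t=21  I4→R7

cycle = 18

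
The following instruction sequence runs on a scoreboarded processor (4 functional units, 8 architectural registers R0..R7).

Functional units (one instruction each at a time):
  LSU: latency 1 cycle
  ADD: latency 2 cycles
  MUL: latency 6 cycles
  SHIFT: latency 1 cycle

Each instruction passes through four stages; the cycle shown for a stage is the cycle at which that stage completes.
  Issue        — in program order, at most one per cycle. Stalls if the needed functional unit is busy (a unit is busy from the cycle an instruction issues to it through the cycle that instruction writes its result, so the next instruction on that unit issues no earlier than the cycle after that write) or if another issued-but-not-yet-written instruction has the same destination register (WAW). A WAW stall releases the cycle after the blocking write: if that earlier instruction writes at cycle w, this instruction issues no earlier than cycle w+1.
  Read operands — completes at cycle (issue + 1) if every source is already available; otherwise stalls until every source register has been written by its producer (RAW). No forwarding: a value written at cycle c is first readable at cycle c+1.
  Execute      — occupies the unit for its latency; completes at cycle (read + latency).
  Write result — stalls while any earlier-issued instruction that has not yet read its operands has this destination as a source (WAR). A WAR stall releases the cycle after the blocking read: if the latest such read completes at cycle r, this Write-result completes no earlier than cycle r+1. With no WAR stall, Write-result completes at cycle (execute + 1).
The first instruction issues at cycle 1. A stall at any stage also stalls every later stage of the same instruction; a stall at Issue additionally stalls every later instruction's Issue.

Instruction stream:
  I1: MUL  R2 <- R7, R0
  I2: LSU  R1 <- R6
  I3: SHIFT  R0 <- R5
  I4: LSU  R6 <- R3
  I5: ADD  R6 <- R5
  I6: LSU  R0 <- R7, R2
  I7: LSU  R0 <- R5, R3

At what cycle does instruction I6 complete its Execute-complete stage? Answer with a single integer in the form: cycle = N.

cycle = 13

cycle 1: I1 issues→MUL
cycle 2: I1 reads | I2 issues→LSU
cycle 3: I2 reads | I3 issues→SHIFT
cycle 4: I2 exec-done | I3 reads
cycle 5: I2 writes R1 | I3 exec-done
cycle 6: I3 writes R0 | I4 issues→LSU
cycle 7: I4 reads
cycle 8: I1 exec-done | I4 exec-done
cycle 9: I1 writes R2 | I4 writes R6
cycle 10: I5 issues→ADD
cycle 11: I5 reads | I6 issues→LSU
cycle 12: I6 reads
cycle 13: I5 exec-done | I6 exec-done
cycle 14: I5 writes R6 | I6 writes R0
cycle 15: I7 issues→LSU
cycle 16: I7 reads
cycle 17: I7 exec-done
cycle 18: I7 writes R0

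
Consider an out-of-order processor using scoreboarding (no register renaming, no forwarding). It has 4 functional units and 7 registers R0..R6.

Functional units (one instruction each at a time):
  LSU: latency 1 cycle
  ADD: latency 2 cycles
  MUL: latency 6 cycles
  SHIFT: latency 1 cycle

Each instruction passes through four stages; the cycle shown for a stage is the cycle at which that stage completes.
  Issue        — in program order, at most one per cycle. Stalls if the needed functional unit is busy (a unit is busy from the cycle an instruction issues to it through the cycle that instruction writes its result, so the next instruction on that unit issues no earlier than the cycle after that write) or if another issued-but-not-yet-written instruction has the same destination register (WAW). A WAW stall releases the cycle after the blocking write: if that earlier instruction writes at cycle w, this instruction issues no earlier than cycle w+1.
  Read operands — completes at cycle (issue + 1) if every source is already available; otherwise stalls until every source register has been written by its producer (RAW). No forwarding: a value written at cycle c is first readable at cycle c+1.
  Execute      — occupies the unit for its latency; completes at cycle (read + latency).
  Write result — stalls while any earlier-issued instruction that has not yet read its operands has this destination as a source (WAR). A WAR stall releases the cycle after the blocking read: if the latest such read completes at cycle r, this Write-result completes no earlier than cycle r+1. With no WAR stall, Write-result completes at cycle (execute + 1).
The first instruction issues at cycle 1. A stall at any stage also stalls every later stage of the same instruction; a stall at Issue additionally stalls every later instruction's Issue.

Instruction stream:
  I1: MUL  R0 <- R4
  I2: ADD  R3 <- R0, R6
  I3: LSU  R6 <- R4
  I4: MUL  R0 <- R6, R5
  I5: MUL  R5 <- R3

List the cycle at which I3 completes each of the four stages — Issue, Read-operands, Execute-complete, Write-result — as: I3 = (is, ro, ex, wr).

I3 = (3, 4, 5, 11)

  I1 | 1 | 2 | 8 | 9
  I2 | 2 | 10 | 12 | 13   RAW R0: wait I1 write@9
  I3 | 3 | 4 | 5 | 11   WAR R6: wait I2 read@10
  I4 | 10 | 12 | 18 | 19   struct: MUL busy until I1 writes@9 · RAW R6: wait I3 write@11
  I5 | 20 | 21 | 27 | 28   struct: MUL busy until I4 writes@19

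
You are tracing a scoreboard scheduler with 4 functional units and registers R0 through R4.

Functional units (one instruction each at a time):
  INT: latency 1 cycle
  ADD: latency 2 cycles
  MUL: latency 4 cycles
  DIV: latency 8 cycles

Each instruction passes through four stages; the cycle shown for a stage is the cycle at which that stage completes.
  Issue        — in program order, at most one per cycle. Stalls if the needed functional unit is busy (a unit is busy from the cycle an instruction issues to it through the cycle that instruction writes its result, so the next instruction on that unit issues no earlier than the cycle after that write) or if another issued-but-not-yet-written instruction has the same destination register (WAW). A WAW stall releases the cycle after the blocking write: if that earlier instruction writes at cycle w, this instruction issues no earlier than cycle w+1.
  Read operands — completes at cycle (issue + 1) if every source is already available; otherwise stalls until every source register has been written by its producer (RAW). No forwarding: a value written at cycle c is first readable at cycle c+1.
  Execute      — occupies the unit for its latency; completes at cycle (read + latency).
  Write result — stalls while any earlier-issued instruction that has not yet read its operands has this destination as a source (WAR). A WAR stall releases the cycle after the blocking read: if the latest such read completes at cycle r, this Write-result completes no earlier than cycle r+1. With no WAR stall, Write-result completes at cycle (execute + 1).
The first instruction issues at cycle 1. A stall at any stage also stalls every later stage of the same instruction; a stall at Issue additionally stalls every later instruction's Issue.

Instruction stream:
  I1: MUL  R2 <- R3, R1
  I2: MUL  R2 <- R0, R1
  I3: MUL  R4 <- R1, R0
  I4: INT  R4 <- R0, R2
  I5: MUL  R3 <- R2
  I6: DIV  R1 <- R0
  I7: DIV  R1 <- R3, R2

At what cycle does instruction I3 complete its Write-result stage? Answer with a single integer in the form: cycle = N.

cycle = 21

I1 -> (1, 2, 6, 7)
I2 -> (8, 9, 13, 14)  // struct: MUL busy until I1 writes@7
I3 -> (15, 16, 20, 21)  // struct: MUL busy until I2 writes@14
I4 -> (22, 23, 24, 25)  // WAW R4: wait I3 write@21
I5 -> (23, 24, 28, 29)
I6 -> (24, 25, 33, 34)
I7 -> (35, 36, 44, 45)  // struct: DIV busy until I6 writes@34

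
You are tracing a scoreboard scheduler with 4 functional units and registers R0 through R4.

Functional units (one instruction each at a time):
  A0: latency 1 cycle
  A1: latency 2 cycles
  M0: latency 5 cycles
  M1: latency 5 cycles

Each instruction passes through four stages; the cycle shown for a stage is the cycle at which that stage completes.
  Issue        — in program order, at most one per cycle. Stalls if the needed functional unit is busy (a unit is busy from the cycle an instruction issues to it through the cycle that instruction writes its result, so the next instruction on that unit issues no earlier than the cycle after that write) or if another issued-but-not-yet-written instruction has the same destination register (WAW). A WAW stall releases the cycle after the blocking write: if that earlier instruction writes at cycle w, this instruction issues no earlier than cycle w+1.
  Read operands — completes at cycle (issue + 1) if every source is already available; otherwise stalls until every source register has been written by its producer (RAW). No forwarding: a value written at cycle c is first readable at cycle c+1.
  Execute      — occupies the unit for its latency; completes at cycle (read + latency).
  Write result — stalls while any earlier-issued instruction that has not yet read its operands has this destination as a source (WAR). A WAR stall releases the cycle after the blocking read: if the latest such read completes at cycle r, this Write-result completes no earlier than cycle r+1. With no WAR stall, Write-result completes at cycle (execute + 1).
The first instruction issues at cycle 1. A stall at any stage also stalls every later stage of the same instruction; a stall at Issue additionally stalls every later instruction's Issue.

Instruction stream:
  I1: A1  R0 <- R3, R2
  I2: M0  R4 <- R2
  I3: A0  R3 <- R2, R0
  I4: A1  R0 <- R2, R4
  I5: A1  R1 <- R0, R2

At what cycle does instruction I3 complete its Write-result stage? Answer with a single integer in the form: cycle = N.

cycle = 8

[1] I1 issues→A1
[2] I1 reads · I2 issues→M0
[3] I2 reads · I3 issues→A0
[4] I1 exec-done
[5] I1 writes R0
[6] I3 reads · I4 issues→A1
[7] I3 exec-done
[8] I2 exec-done · I3 writes R3
[9] I2 writes R4
[10] I4 reads
[12] I4 exec-done
[13] I4 writes R0
[14] I5 issues→A1
[15] I5 reads
[17] I5 exec-done
[18] I5 writes R1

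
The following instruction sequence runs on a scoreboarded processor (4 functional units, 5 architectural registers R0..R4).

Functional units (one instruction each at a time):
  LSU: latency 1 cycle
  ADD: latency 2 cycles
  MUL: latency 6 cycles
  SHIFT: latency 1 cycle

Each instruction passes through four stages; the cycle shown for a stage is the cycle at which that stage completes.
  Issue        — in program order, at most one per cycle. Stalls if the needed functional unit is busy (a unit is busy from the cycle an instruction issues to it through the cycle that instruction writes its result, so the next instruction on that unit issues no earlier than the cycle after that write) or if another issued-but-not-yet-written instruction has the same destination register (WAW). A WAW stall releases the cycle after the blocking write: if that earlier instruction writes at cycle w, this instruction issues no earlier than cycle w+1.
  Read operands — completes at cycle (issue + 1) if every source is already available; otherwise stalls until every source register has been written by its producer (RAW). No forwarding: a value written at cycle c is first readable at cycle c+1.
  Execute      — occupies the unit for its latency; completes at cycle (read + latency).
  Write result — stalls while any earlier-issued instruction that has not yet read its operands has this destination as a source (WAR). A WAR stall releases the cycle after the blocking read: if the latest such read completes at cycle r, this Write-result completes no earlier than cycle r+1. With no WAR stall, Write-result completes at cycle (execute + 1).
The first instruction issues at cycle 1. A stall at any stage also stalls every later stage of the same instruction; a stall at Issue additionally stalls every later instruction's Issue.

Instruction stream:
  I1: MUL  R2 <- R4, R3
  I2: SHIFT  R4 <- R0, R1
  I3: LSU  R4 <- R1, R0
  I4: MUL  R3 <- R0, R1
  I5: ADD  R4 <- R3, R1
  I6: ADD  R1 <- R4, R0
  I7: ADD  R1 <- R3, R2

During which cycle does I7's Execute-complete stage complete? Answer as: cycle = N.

cycle = 31

I1  is:1  ro:2  ex:8  wr:9
I2  is:2  ro:3  ex:4  wr:5
I3  is:6  ro:7  ex:8  wr:9  — WAW R4: wait I2 write@5
I4  is:10  ro:11  ex:17  wr:18  — struct: MUL busy until I1 writes@9
I5  is:11  ro:19  ex:21  wr:22  — RAW R3: wait I4 write@18
I6  is:23  ro:24  ex:26  wr:27  — struct: ADD busy until I5 writes@22
I7  is:28  ro:29  ex:31  wr:32  — struct: ADD busy until I6 writes@27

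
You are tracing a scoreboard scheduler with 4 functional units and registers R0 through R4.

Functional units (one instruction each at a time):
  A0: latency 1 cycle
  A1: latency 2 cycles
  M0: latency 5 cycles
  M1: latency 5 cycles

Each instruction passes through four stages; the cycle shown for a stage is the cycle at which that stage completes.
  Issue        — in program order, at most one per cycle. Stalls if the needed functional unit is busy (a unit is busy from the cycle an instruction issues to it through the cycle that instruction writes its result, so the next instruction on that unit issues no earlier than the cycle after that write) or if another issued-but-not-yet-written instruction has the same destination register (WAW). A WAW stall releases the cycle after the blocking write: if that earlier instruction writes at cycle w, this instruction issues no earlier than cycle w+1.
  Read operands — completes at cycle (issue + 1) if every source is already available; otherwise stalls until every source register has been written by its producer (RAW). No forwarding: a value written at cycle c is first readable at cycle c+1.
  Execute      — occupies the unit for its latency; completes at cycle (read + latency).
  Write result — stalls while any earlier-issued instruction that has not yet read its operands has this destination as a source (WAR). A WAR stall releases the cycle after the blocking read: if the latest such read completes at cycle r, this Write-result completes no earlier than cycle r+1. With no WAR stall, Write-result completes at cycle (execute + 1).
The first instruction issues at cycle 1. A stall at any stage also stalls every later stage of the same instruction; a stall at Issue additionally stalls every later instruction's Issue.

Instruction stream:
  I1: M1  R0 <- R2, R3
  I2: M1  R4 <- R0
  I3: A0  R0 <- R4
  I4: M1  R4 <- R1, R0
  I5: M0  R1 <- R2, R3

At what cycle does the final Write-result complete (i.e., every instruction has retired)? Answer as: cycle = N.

cycle = 26

t=1  issue I1 (M1)
t=2  I1 read-ops
t=7  I1 finished on M1
t=8  I1→R0
t=9  issue I2 (M1)
t=10  I2 read-ops · issue I3 (A0)
t=15  I2 finished on M1
t=16  I2→R4
t=17  I3 read-ops · issue I4 (M1)
t=18  I3 finished on A0 · issue I5 (M0)
t=19  I3→R0 · I5 read-ops
t=20  I4 read-ops
t=24  I5 finished on M0
t=25  I4 finished on M1 · I5→R1
t=26  I4→R4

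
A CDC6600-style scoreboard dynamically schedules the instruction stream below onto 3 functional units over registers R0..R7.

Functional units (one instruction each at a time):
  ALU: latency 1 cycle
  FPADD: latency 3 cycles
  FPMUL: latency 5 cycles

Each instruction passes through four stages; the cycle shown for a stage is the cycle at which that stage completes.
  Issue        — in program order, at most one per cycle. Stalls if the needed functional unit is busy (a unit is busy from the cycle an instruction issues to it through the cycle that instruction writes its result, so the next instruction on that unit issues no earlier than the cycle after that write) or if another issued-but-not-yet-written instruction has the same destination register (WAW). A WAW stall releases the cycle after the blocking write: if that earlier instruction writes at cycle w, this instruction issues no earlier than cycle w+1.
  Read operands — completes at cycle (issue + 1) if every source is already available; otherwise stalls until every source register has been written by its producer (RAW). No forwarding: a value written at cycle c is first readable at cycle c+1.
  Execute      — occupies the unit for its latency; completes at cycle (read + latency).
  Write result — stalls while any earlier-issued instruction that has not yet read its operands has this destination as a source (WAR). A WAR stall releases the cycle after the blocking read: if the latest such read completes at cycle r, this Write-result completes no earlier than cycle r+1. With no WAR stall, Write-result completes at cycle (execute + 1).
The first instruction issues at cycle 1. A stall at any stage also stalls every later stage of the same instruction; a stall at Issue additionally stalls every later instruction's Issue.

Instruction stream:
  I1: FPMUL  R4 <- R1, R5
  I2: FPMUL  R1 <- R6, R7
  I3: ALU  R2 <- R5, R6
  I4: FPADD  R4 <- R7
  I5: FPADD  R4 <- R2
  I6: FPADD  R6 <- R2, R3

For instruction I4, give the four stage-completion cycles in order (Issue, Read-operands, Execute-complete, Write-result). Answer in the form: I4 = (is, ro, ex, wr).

I4 = (11, 12, 15, 16)

[1] issue I1 (FPMUL)
[2] I1 read-ops
[7] I1 finished on FPMUL
[8] I1→R4
[9] issue I2 (FPMUL)
[10] I2 read-ops · issue I3 (ALU)
[11] I3 read-ops · issue I4 (FPADD)
[12] I3 finished on ALU · I4 read-ops
[13] I3→R2
[15] I2 finished on FPMUL · I4 finished on FPADD
[16] I2→R1 · I4→R4
[17] issue I5 (FPADD)
[18] I5 read-ops
[21] I5 finished on FPADD
[22] I5→R4
[23] issue I6 (FPADD)
[24] I6 read-ops
[27] I6 finished on FPADD
[28] I6→R6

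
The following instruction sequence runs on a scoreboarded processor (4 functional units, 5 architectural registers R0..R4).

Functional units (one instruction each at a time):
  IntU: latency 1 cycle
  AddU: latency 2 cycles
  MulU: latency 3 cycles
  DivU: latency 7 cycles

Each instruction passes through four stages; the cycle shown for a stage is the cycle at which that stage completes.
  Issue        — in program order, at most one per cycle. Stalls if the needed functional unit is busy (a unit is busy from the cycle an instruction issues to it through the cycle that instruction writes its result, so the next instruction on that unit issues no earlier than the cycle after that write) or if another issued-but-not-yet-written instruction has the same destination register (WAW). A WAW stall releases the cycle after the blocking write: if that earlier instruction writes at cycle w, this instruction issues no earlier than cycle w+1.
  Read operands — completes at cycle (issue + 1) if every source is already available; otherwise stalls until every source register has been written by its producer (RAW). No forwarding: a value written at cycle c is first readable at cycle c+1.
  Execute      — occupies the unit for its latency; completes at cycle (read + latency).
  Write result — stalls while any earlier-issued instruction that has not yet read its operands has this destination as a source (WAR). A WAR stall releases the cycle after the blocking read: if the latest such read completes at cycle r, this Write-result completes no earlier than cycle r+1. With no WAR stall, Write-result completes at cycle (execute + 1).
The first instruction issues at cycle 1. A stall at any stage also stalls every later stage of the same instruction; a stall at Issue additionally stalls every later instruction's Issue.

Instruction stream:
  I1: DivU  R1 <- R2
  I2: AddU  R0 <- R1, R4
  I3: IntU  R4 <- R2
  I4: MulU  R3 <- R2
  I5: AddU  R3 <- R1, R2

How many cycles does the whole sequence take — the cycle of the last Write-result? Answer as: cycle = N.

cycle = 19

cycle 1: I1 issues→DivU
cycle 2: I1 reads, I2 issues→AddU
cycle 3: I3 issues→IntU
cycle 4: I3 reads, I4 issues→MulU
cycle 5: I3 exec-done, I4 reads
cycle 8: I4 exec-done
cycle 9: I1 exec-done, I4 writes R3
cycle 10: I1 writes R1
cycle 11: I2 reads
cycle 12: I3 writes R4
cycle 13: I2 exec-done
cycle 14: I2 writes R0
cycle 15: I5 issues→AddU
cycle 16: I5 reads
cycle 18: I5 exec-done
cycle 19: I5 writes R3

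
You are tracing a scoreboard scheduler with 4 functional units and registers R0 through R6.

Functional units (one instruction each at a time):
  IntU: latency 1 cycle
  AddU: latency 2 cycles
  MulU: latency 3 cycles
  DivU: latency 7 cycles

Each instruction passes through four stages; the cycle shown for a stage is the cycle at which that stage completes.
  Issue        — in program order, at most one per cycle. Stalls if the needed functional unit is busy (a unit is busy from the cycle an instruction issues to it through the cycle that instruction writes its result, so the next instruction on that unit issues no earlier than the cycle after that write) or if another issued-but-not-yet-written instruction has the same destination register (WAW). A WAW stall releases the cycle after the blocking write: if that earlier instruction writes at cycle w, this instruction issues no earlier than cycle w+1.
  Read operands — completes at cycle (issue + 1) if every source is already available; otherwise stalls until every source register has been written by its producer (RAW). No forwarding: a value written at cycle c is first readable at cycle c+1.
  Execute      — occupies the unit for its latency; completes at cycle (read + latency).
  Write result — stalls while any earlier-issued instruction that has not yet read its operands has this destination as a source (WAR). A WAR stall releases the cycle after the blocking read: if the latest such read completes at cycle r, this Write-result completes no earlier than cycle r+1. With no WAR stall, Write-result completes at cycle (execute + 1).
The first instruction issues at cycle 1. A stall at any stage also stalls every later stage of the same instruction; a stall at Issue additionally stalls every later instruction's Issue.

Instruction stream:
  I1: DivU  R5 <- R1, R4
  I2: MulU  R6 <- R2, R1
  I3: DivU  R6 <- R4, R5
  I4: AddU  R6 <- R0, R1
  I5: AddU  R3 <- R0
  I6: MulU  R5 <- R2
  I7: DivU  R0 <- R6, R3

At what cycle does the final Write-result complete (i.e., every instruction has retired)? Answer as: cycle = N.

t=1  I1 issues→DivU
t=2  I1 reads · I2 issues→MulU
t=3  I2 reads
t=6  I2 exec-done
t=7  I2 writes R6
t=9  I1 exec-done
t=10  I1 writes R5
t=11  I3 issues→DivU
t=12  I3 reads
t=19  I3 exec-done
t=20  I3 writes R6
t=21  I4 issues→AddU
t=22  I4 reads
t=24  I4 exec-done
t=25  I4 writes R6
t=26  I5 issues→AddU
t=27  I5 reads · I6 issues→MulU
t=28  I6 reads · I7 issues→DivU
t=29  I5 exec-done
t=30  I5 writes R3
t=31  I6 exec-done · I7 reads
t=32  I6 writes R5
t=38  I7 exec-done
t=39  I7 writes R0

cycle = 39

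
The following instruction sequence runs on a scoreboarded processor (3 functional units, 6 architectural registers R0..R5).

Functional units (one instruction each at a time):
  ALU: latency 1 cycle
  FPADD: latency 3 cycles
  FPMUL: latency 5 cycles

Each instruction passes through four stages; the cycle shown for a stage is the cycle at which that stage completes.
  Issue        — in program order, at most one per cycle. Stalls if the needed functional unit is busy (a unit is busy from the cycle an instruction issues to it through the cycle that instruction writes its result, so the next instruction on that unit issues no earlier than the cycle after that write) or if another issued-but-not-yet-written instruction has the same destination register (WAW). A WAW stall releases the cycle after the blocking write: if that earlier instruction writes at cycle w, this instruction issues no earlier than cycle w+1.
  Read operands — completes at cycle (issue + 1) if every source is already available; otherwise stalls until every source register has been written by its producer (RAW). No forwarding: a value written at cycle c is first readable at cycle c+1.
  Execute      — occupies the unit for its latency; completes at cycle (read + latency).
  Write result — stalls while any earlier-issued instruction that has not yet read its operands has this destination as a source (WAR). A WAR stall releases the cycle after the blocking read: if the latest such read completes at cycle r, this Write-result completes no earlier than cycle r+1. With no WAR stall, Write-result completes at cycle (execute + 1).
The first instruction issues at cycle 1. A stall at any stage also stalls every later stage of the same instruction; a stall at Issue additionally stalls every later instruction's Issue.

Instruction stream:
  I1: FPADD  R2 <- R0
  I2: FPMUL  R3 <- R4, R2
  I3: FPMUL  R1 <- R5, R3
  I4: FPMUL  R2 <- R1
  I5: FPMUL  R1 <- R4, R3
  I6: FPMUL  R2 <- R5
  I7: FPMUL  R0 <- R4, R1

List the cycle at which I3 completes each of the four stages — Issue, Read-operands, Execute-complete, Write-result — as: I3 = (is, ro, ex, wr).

[I1] 1/2/5/6
[I2] 2/7/12/13  (RAW R2: wait I1 write@6)
[I3] 14/15/20/21  (struct: FPMUL busy until I2 writes@13)
[I4] 22/23/28/29  (struct: FPMUL busy until I3 writes@21)
[I5] 30/31/36/37  (struct: FPMUL busy until I4 writes@29)
[I6] 38/39/44/45  (struct: FPMUL busy until I5 writes@37)
[I7] 46/47/52/53  (struct: FPMUL busy until I6 writes@45)

I3 = (14, 15, 20, 21)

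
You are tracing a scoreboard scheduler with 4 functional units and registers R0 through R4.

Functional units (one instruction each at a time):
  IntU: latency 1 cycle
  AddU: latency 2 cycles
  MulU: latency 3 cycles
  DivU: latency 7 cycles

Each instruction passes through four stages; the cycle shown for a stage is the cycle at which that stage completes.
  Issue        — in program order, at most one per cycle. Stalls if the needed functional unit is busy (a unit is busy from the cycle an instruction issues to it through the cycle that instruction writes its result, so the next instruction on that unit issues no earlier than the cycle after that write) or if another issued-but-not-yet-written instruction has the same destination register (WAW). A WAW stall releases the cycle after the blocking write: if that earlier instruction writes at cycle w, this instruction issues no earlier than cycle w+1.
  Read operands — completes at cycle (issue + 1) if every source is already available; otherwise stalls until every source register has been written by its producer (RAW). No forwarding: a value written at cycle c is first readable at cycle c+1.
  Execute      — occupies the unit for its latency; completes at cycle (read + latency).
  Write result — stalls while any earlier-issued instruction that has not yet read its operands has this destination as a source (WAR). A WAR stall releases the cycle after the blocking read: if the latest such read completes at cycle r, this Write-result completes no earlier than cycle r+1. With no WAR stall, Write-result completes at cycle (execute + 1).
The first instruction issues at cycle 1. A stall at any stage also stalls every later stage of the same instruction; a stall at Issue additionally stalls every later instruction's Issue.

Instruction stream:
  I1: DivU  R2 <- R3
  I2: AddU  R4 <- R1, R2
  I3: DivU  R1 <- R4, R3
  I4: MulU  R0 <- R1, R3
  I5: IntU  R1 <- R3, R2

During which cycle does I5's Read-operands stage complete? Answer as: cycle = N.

t=1  issue I1 (DivU)
t=2  I1 read-ops · issue I2 (AddU)
t=9  I1 finished on DivU
t=10  I1→R2
t=11  I2 read-ops · issue I3 (DivU)
t=12  issue I4 (MulU)
t=13  I2 finished on AddU
t=14  I2→R4
t=15  I3 read-ops
t=22  I3 finished on DivU
t=23  I3→R1
t=24  I4 read-ops · issue I5 (IntU)
t=25  I5 read-ops
t=26  I5 finished on IntU
t=27  I4 finished on MulU · I5→R1
t=28  I4→R0

cycle = 25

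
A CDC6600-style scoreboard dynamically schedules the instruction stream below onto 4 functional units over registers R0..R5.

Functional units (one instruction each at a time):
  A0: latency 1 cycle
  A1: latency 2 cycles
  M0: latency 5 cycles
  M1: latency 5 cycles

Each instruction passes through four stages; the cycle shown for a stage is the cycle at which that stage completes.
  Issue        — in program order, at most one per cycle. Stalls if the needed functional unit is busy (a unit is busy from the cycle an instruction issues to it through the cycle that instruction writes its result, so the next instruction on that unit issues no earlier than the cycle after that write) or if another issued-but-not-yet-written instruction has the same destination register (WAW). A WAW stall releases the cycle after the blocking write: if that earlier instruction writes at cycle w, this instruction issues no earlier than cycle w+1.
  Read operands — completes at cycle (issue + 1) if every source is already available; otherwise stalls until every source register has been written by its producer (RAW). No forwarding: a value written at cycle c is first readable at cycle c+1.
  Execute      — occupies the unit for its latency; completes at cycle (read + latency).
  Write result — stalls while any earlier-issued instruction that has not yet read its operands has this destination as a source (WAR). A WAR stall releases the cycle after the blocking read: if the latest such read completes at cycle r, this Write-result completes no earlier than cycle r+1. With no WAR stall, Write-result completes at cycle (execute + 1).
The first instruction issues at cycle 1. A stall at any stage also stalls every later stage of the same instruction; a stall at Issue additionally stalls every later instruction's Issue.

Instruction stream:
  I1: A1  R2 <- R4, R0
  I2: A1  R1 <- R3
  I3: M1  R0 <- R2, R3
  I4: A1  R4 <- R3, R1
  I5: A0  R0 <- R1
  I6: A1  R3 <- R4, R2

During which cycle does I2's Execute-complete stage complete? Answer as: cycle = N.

I1  is:1  ro:2  ex:4  wr:5
I2  is:6  ro:7  ex:9  wr:10  — struct: A1 busy until I1 writes@5
I3  is:7  ro:8  ex:13  wr:14
I4  is:11  ro:12  ex:14  wr:15  — struct: A1 busy until I2 writes@10
I5  is:15  ro:16  ex:17  wr:18  — WAW R0: wait I3 write@14
I6  is:16  ro:17  ex:19  wr:20

cycle = 9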